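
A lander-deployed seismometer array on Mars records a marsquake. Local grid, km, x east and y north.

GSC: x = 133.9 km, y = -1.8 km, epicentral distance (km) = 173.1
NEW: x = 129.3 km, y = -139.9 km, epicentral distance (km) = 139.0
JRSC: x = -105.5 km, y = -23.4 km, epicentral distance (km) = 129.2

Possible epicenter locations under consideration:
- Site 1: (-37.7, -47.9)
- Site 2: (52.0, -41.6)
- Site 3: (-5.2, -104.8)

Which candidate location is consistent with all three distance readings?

For each candidate, compare |candidate − station| to the reported distance:
Site 1: residuals GSC 4.6, NEW 51.7, JRSC 57.1 → max 57.1 km
Site 2: residuals GSC 82.0, NEW 13.9, JRSC 29.3 → max 82.0 km
Site 3: residuals GSC 0.0, NEW 0.0, JRSC 0.0 → max 0.0 km
Only Site 3 has all residuals ≈ 0.

Site 3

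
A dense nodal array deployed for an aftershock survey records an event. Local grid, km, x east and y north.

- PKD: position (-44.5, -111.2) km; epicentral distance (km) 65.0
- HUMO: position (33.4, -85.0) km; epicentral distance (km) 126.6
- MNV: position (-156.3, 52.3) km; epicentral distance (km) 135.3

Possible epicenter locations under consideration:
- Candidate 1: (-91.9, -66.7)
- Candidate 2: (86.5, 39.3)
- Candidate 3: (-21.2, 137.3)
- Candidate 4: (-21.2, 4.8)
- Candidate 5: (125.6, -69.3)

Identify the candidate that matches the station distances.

For each candidate, compare |candidate − station| to the reported distance:
Candidate 1: residuals PKD 0.0, HUMO 0.0, MNV 0.0 → max 0.0 km
Candidate 2: residuals PKD 134.5, HUMO 8.6, MNV 107.8 → max 134.5 km
Candidate 3: residuals PKD 184.6, HUMO 102.3, MNV 24.3 → max 184.6 km
Candidate 4: residuals PKD 53.3, HUMO 21.5, MNV 7.9 → max 53.3 km
Candidate 5: residuals PKD 110.2, HUMO 33.1, MNV 171.7 → max 171.7 km
Only Candidate 1 has all residuals ≈ 0.

Candidate 1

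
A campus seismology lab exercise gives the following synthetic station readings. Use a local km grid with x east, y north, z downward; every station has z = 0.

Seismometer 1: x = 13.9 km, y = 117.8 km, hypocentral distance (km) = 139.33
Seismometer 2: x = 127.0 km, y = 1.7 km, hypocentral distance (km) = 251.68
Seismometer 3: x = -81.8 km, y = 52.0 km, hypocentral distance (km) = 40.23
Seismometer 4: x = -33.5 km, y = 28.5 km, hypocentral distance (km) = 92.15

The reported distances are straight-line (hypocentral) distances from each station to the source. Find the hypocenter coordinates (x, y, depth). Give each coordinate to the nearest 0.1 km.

Each station gives a sphere (x−x_i)² + (y−y_i)² + z² = d_i² (stations at z=0).
Subtracting the Seismometer 1 sphere from Seismometer 2 and Seismometer 3: z² cancels, leaving linear equations in x and y:
226.2 x − 232.2 y = -41868.13
-191.4 x − 131.6 y = 13119.59
Solving: x ≈ -115.296, y ≈ 67.994 km (keep extra digits for the depth step; rounded: -115.3, 68.0).
Then from the Seismometer 1 sphere: z² = 139.33² − (x − 13.9)² − (y − 117.8)² with x = -115.296, y = 67.994, so z ≈ 15.511 ≈ 15.5 km.

(-115.3, 68.0, 15.5)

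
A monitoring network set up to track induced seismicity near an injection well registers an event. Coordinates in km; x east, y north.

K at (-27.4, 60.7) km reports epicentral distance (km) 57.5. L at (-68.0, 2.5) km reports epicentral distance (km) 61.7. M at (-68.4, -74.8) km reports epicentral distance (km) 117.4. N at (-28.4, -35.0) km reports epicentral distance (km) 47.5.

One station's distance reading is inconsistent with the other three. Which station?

M

Solve using three stations at a time. Using K, L, N (subtract circle equations pairwise → linear system) gives (x, y) ≈ (-6.5, 7.1).
Distances from that point to each station vs reported:
  K: calculated 57.5 vs reported 57.5 → residual 0.0 km
  L: calculated 61.7 vs reported 61.7 → residual 0.0 km
  M: calculated 102.7 vs reported 117.4 → residual 14.7 km
  N: calculated 47.5 vs reported 47.5 → residual 0.0 km
K, L, N are mutually consistent (residuals ≈ 0); M is off by 14.7 km.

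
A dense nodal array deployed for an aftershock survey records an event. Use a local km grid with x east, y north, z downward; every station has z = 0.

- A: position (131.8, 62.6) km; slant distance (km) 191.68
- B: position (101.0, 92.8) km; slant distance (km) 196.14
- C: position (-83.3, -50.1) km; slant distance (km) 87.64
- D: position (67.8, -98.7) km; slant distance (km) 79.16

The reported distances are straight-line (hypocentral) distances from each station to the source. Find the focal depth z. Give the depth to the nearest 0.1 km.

25.3 km

Each station gives a sphere (x−x_i)² + (y−y_i)² + z² = d_i² (stations at z=0).
Subtracting the A sphere from B and C: z² cancels, leaving linear equations in x and y:
-61.6 x + 60.4 y = -4206.84
-430.2 x − 225.4 y = 17219.35
Solving: x ≈ -2.303, y ≈ -71.999 km (keep extra digits for the depth step; rounded: -2.3, -72.0).
Then from the A sphere: z² = 191.68² − (x − 131.8)² − (y − 62.6)² with x = -2.303, y = -71.999, so z ≈ 25.312 ≈ 25.3 km.
Check against D (with the unrounded solution): distance 79.17 ≈ 79.16 km. ✓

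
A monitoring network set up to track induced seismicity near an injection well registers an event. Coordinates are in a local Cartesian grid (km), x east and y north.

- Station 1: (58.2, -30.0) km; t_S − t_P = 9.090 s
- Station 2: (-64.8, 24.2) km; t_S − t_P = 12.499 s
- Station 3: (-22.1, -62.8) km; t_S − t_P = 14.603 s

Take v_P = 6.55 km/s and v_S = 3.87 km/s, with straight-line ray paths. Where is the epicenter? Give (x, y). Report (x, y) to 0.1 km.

x ≈ 49.2 km, y ≈ 55.5 km

Distance from S−P lag: d = Δt · v_P v_S / (v_P − v_S) = Δt · (6.55·3.87)/(6.55−3.87) ≈ 9.4584·Δt.
So d_Station 1 = 85.98, d_Station 2 = 118.22, d_Station 3 = 138.12 km.
Circle about each station: (x − 58.2)² + (y + 30.0)² = 85.98²; (x + 64.8)² + (y − 24.2)² = 118.22²; (x + 22.1)² + (y + 62.8)² = 138.12².
Subtracting pairs of circle equations eliminates x²+y² and gives linear equations (the radical axes):
-246.0 x + 108.4 y = -6085.97
-160.6 x − 65.6 y = -11539.56
Solving the 2×2 system: x ≈ 49.2, y ≈ 55.5 km.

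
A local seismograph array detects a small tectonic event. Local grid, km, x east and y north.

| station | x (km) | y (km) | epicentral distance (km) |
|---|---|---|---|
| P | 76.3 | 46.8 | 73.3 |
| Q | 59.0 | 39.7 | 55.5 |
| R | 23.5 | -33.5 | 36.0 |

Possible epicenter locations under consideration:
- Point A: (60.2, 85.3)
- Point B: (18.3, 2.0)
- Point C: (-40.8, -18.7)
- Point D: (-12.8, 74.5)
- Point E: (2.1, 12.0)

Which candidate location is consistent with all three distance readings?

Point B

For each candidate, compare |candidate − station| to the reported distance:
Point A: residuals P 31.6, Q 9.9, R 88.3 → max 88.3 km
Point B: residuals P 0.0, Q 0.0, R 0.1 → max 0.1 km
Point C: residuals P 60.9, Q 60.1, R 30.0 → max 60.9 km
Point D: residuals P 20.0, Q 24.3, R 77.9 → max 77.9 km
Point E: residuals P 8.7, Q 7.8, R 14.3 → max 14.3 km
Only Point B has all residuals ≈ 0.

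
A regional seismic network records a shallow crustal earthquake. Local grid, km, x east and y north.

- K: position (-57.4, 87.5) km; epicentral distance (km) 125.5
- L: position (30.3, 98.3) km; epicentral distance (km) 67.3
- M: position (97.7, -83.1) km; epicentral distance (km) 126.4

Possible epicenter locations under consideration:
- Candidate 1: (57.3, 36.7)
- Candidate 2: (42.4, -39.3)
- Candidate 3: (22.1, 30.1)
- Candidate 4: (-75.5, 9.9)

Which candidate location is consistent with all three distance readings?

Candidate 1

For each candidate, compare |candidate − station| to the reported distance:
Candidate 1: residuals K 0.1, L 0.0, M 0.0 → max 0.1 km
Candidate 2: residuals K 35.9, L 70.8, M 55.9 → max 70.8 km
Candidate 3: residuals K 27.4, L 1.4, M 9.7 → max 27.4 km
Candidate 4: residuals K 45.8, L 70.6, M 70.2 → max 70.6 km
Only Candidate 1 has all residuals ≈ 0.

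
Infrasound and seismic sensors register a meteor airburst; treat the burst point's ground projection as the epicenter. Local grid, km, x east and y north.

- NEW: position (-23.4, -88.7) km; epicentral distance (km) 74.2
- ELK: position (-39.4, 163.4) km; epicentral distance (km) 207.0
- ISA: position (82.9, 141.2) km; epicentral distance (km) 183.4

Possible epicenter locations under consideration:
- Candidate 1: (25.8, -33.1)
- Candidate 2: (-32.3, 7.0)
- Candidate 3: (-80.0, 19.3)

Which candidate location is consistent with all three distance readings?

Candidate 1

For each candidate, compare |candidate − station| to the reported distance:
Candidate 1: residuals NEW 0.0, ELK 0.0, ISA 0.0 → max 0.0 km
Candidate 2: residuals NEW 21.9, ELK 50.4, ISA 6.5 → max 50.4 km
Candidate 3: residuals NEW 47.7, ELK 57.3, ISA 20.1 → max 57.3 km
Only Candidate 1 has all residuals ≈ 0.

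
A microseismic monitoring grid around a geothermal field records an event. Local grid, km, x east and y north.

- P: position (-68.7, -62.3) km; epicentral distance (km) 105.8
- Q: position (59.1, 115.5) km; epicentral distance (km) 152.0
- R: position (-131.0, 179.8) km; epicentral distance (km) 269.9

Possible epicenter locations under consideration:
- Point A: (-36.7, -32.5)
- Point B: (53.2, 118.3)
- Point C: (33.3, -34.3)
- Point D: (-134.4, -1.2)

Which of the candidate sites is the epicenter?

For each candidate, compare |candidate − station| to the reported distance:
Point A: residuals P 62.1, Q 24.3, R 37.6 → max 62.1 km
Point B: residuals P 112.1, Q 145.5, R 75.7 → max 145.5 km
Point C: residuals P 0.0, Q 0.0, R 0.0 → max 0.0 km
Point D: residuals P 16.1, Q 74.0, R 88.9 → max 88.9 km
Only Point C has all residuals ≈ 0.

Point C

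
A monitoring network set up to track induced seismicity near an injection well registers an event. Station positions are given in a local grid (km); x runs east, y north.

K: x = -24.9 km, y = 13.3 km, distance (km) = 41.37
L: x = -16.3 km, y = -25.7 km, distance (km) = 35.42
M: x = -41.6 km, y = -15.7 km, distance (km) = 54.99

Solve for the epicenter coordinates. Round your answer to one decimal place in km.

Circle about each station: (x + 24.9)² + (y − 13.3)² = 41.37²; (x + 16.3)² + (y + 25.7)² = 35.42²; (x + 41.6)² + (y + 15.7)² = 54.99².
Subtracting the K equation from the L and M equations removes the quadratic terms:
17.2 x − 78.0 y = 586.18
-33.4 x − 58.0 y = -132.27
Solving the 2×2 system: x ≈ 12.3, y ≈ -4.8 km.

x ≈ 12.3 km, y ≈ -4.8 km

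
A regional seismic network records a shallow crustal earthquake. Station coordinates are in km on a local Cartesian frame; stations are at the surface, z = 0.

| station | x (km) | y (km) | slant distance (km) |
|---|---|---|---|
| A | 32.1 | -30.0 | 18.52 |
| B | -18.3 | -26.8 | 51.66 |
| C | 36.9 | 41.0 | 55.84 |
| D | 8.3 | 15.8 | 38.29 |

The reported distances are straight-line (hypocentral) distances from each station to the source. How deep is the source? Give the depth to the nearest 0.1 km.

Each station gives a sphere (x−x_i)² + (y−y_i)² + z² = d_i² (stations at z=0).
Subtracting the A sphere from B and C: z² cancels, leaving linear equations in x and y:
-100.8 x + 6.4 y = -3203.05
9.6 x + 142.0 y = -1662.92
Solving: x ≈ 30.900, y ≈ -13.800 km (keep extra digits for the depth step; rounded: 30.9, -13.8).
Then from the A sphere: z² = 18.52² − (x − 32.1)² − (y + 30.0)² with x = 30.900, y = -13.800, so z ≈ 8.894 ≈ 8.9 km.

8.9 km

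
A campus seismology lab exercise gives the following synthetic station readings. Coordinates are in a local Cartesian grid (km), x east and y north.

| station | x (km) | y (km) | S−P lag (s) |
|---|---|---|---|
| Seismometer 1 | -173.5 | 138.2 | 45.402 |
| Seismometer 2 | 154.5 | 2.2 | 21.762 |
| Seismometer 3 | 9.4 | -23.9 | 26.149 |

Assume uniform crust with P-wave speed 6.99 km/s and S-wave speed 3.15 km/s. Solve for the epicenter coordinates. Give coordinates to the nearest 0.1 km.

84.8 km east, 105.7 km north

Distance from S−P lag: d = Δt · v_P v_S / (v_P − v_S) = Δt · (6.99·3.15)/(6.99−3.15) ≈ 5.7340·Δt.
So d_Seismometer 1 = 260.33, d_Seismometer 2 = 124.78, d_Seismometer 3 = 149.94 km.
Circle about each station: (x + 173.5)² + (y − 138.2)² = 260.33²; (x − 154.5)² + (y − 2.2)² = 124.78²; (x − 9.4)² + (y + 23.9)² = 149.94².
Subtracting pairs of circle equations eliminates x²+y² and gives linear equations (the radical axes):
656.0 x − 272.0 y = 26875.26
365.8 x − 324.2 y = -3252.21
Solving the 2×2 system: x ≈ 84.8, y ≈ 105.7 km.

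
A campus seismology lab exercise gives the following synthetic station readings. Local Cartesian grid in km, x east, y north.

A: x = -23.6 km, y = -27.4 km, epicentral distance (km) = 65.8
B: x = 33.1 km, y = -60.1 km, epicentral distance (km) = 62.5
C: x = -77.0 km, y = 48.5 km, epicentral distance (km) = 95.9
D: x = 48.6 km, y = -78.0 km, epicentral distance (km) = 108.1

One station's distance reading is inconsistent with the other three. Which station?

B

Solve using three stations at a time. Using A, C, D (subtract circle equations pairwise → linear system) gives (x, y) ≈ (16.2, 25.3).
Distances from that point to each station vs reported:
  A: calculated 66.0 vs reported 65.8 → residual 0.2 km
  B: calculated 87.0 vs reported 62.5 → residual 24.5 km
  C: calculated 96.1 vs reported 95.9 → residual 0.2 km
  D: calculated 108.2 vs reported 108.1 → residual 0.1 km
A, C, D are mutually consistent (residuals ≈ 0); B is off by 24.5 km.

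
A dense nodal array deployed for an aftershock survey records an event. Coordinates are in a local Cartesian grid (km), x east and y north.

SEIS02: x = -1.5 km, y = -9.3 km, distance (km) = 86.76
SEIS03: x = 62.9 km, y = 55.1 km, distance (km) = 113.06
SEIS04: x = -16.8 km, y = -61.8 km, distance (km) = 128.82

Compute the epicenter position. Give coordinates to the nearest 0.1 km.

(-49.9, 62.7)

Circle about each station: (x + 1.5)² + (y + 9.3)² = 86.76²; (x − 62.9)² + (y − 55.1)² = 113.06²; (x + 16.8)² + (y + 61.8)² = 128.82².
Subtracting pairs of circle equations eliminates x²+y² and gives linear equations (the radical axes):
128.8 x + 128.8 y = 1648.41
-30.6 x − 105.0 y = -5054.55
Solving the 2×2 system: x ≈ -49.9, y ≈ 62.7 km.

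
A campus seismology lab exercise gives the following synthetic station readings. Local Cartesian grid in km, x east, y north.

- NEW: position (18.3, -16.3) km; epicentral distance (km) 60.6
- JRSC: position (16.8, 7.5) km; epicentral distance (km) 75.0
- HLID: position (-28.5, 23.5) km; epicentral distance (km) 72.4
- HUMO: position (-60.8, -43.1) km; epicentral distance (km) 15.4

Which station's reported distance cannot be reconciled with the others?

HUMO

Solve using three stations at a time. Using NEW, JRSC, HLID (subtract circle equations pairwise → linear system) gives (x, y) ≈ (-32.7, -48.6).
Distances from that point to each station vs reported:
  NEW: calculated 60.4 vs reported 60.6 → residual 0.2 km
  JRSC: calculated 74.8 vs reported 75.0 → residual 0.2 km
  HLID: calculated 72.2 vs reported 72.4 → residual 0.2 km
  HUMO: calculated 28.6 vs reported 15.4 → residual 13.2 km
NEW, JRSC, HLID are mutually consistent (residuals ≈ 0); HUMO is off by 13.2 km.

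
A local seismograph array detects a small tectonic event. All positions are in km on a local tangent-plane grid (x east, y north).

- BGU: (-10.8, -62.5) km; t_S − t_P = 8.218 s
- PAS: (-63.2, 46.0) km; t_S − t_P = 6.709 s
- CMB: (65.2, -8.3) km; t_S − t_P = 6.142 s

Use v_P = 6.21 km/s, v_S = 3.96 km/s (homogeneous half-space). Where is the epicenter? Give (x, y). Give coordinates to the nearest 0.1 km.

(7.2, 25.5)

Distance from S−P lag: d = Δt · v_P v_S / (v_P − v_S) = Δt · (6.21·3.96)/(6.21−3.96) ≈ 10.9296·Δt.
So d_BGU = 89.82, d_PAS = 73.33, d_CMB = 67.13 km.
Circle about each station: (x + 10.8)² + (y + 62.5)² = 89.82²; (x + 63.2)² + (y − 46.0)² = 73.33²; (x − 65.2)² + (y + 8.3)² = 67.13².
Subtracting pairs of circle equations eliminates x²+y² and gives linear equations (the radical axes):
-104.8 x + 217.0 y = 4777.69
152.0 x + 108.4 y = 3858.24
Solving the 2×2 system: x ≈ 7.2, y ≈ 25.5 km.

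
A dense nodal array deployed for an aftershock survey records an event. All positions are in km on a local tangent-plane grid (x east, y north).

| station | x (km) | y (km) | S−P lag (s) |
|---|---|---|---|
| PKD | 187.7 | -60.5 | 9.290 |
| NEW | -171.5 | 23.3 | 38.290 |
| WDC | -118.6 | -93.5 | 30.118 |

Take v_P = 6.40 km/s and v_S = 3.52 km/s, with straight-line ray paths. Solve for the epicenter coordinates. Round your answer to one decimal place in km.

Distance from S−P lag: d = Δt · v_P v_S / (v_P − v_S) = Δt · (6.40·3.52)/(6.40−3.52) ≈ 7.8222·Δt.
So d_PKD = 72.67, d_NEW = 299.51, d_WDC = 235.59 km.
Circle about each station: (x − 187.7)² + (y + 60.5)² = 72.67²; (x + 171.5)² + (y − 23.3)² = 299.51²; (x + 118.6)² + (y + 93.5)² = 235.59².
Subtracting the PKD equation from the NEW and WDC equations removes the quadratic terms:
-718.4 x + 167.6 y = -93361.71
-612.6 x − 66.0 y = -66305.05
Solving the 2×2 system: x ≈ 115.1, y ≈ -63.7 km.
Check against PKD (with the unrounded x, y): √((x − 187.7)²+(y + 60.5)²) = 72.67 ≈ 72.67 km. ✓

x ≈ 115.1 km, y ≈ -63.7 km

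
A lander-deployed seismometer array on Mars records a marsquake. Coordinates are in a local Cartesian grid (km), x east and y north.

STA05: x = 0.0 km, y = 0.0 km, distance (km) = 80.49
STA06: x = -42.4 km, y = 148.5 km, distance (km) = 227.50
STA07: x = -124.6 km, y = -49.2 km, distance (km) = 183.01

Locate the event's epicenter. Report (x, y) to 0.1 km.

(58.3, -55.5)

Circle about each station: x² + y² = 80.49²; (x + 42.4)² + (y − 148.5)² = 227.50²; (x + 124.6)² + (y + 49.2)² = 183.01².
Subtracting pairs of circle equations eliminates x²+y² and gives linear equations (the radical axes):
-84.8 x + 297.0 y = -21427.60
-249.2 x − 98.4 y = -9068.22
Solving the 2×2 system: x ≈ 58.3, y ≈ -55.5 km.
Check against STA05 (with the unrounded x, y): √(x²+y²) = 80.50 ≈ 80.49 km. ✓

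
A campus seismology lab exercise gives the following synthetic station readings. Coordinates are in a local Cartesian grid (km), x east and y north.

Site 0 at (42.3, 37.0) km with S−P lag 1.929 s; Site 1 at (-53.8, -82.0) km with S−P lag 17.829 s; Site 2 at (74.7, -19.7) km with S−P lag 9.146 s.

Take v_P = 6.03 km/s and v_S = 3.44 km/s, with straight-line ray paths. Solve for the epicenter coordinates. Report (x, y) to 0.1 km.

Distance from S−P lag: d = Δt · v_P v_S / (v_P − v_S) = Δt · (6.03·3.44)/(6.03−3.44) ≈ 8.0090·Δt.
So d_Site 0 = 15.45, d_Site 1 = 142.79, d_Site 2 = 73.25 km.
Circle about each station: (x − 42.3)² + (y − 37.0)² = 15.45²; (x + 53.8)² + (y + 82.0)² = 142.79²; (x − 74.7)² + (y + 19.7)² = 73.25².
Subtracting the Site 0 equation from the Site 1 and Site 2 equations removes the quadratic terms:
-192.2 x − 238.0 y = -13690.13
64.8 x − 113.4 y = -2316.97
Solving the 2×2 system: x ≈ 26.9, y ≈ 35.8 km.

(26.9, 35.8)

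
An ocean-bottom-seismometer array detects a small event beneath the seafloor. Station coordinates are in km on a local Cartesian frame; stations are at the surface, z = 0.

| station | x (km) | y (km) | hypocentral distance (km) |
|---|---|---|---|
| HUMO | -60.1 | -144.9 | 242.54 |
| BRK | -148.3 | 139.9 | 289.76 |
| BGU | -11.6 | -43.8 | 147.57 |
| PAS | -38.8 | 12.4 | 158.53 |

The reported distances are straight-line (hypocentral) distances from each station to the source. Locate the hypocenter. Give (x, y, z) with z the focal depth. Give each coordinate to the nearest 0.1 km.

Each station gives a sphere (x−x_i)² + (y−y_i)² + z² = d_i² (stations at z=0).
Subtracting the HUMO sphere from BRK and BGU: z² cancels, leaving linear equations in x and y:
-176.4 x + 569.6 y = -8178.33
97.0 x + 202.2 y = 14493.73
Solving: x ≈ 108.990, y ≈ 19.395 km (keep extra digits for the depth step; rounded: 109.0, 19.4).
Then from the HUMO sphere: z² = 242.54² − (x + 60.1)² − (y + 144.9)² with x = 108.990, y = 19.395, so z ≈ 56.933 ≈ 56.9 km.

(109.0, 19.4, 56.9)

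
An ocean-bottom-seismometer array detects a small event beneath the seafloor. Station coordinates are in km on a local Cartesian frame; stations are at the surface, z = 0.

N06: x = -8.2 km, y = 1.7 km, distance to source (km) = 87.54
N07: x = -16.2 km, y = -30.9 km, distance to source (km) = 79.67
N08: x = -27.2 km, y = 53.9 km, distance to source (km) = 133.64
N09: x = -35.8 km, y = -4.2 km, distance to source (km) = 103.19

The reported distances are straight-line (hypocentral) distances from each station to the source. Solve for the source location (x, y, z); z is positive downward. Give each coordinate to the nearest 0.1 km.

x ≈ 42.1 km, y ≈ -48.1 km, depth ≈ 51.5 km

Each station gives a sphere (x−x_i)² + (y−y_i)² + z² = d_i² (stations at z=0).
Subtracting the N06 sphere from N07 and N08: z² cancels, leaving linear equations in x and y:
-16.0 x − 65.2 y = 2463.06
-38.0 x + 104.4 y = -6621.48
Solving: x ≈ 42.087, y ≈ -48.105 km (keep extra digits for the depth step; rounded: 42.1, -48.1).
Then from the N06 sphere: z² = 87.54² − (x + 8.2)² − (y − 1.7)² with x = 42.087, y = -48.105, so z ≈ 51.516 ≈ 51.5 km.
Check against N09 (with the unrounded solution): distance 103.19 ≈ 103.19 km. ✓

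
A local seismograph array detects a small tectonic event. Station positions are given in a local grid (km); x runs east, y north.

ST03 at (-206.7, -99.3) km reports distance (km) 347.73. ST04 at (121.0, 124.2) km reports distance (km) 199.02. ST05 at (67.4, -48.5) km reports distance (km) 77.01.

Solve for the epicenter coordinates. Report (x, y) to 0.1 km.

(140.1, -73.9)

Circle about each station: (x + 206.7)² + (y + 99.3)² = 347.73²; (x − 121.0)² + (y − 124.2)² = 199.02²; (x − 67.4)² + (y + 48.5)² = 77.01².
Subtracting the ST03 equation from the ST04 and ST05 equations removes the quadratic terms:
655.4 x + 447.0 y = 58788.45
548.2 x + 101.6 y = 69295.24
Solving the 2×2 system: x ≈ 140.1, y ≈ -73.9 km.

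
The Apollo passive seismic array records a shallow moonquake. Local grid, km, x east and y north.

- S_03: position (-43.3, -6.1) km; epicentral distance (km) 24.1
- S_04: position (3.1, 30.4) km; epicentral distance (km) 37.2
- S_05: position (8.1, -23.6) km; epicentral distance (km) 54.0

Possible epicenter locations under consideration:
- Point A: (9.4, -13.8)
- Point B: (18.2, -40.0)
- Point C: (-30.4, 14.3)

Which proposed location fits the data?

For each candidate, compare |candidate − station| to the reported distance:
Point A: residuals S_03 29.2, S_04 7.4, S_05 44.1 → max 44.1 km
Point B: residuals S_03 46.1, S_04 34.8, S_05 34.7 → max 46.1 km
Point C: residuals S_03 0.0, S_04 0.0, S_05 0.0 → max 0.0 km
Only Point C has all residuals ≈ 0.

Point C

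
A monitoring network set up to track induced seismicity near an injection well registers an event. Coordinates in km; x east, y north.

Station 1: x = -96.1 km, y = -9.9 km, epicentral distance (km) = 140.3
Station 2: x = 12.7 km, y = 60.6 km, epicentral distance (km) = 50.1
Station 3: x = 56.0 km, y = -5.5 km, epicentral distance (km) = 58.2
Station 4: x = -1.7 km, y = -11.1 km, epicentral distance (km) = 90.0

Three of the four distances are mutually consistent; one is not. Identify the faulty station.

Solve using three stations at a time. Using Station 2, Station 3, Station 4 (subtract circle equations pairwise → linear system) gives (x, y) ≈ (62.1, 52.4).
Distances from that point to each station vs reported:
  Station 1: calculated 170.0 vs reported 140.3 → residual 29.7 km
  Station 2: calculated 50.1 vs reported 50.1 → residual 0.0 km
  Station 3: calculated 58.2 vs reported 58.2 → residual 0.0 km
  Station 4: calculated 90.0 vs reported 90.0 → residual 0.0 km
Station 2, Station 3, Station 4 are mutually consistent (residuals ≈ 0); Station 1 is off by 29.7 km.

Station 1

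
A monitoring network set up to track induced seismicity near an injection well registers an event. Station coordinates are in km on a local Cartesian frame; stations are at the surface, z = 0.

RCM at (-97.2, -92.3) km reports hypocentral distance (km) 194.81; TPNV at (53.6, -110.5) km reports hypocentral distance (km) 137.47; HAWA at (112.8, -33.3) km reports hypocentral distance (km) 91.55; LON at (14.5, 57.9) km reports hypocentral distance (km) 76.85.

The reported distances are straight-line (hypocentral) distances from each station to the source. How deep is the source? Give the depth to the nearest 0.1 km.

Each station gives a sphere (x−x_i)² + (y−y_i)² + z² = d_i² (stations at z=0).
Subtracting the RCM sphere from TPNV and HAWA: z² cancels, leaving linear equations in x and y:
301.6 x − 36.4 y = 16169.02
420.0 x + 118.0 y = 25435.13
Solving: x ≈ 55.699, y ≈ 17.302 km (keep extra digits for the depth step; rounded: 55.7, 17.3).
Then from the RCM sphere: z² = 194.81² − (x + 97.2)² − (y + 92.3)² with x = 55.699, y = 17.302, so z ≈ 50.599 ≈ 50.6 km.

z ≈ 50.6 km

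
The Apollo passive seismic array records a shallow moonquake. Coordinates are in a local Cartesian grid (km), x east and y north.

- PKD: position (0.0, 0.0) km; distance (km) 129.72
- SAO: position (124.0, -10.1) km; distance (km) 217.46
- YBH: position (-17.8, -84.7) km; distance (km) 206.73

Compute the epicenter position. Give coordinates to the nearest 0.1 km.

-50.7 km east, 119.4 km north

Circle about each station: x² + y² = 129.72²; (x − 124.0)² + (y + 10.1)² = 217.46²; (x + 17.8)² + (y + 84.7)² = 206.73².
Subtracting the PKD equation from the SAO and YBH equations removes the quadratic terms:
248.0 x − 20.2 y = -14983.56
-35.6 x − 169.4 y = -18419.08
Solving the 2×2 system: x ≈ -50.7, y ≈ 119.4 km.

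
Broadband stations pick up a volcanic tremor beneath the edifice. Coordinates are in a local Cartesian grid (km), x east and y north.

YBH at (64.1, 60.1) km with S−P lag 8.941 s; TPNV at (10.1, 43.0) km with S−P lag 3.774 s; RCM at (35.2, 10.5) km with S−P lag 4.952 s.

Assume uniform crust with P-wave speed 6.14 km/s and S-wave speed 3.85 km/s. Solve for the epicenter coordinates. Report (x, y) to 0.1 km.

(-15.8, 13.9)

Distance from S−P lag: d = Δt · v_P v_S / (v_P − v_S) = Δt · (6.14·3.85)/(6.14−3.85) ≈ 10.3227·Δt.
So d_YBH = 92.30, d_TPNV = 38.96, d_RCM = 51.12 km.
Circle about each station: (x − 64.1)² + (y − 60.1)² = 92.30²; (x − 10.1)² + (y − 43.0)² = 38.96²; (x − 35.2)² + (y − 10.5)² = 51.12².
Subtracting pairs of circle equations eliminates x²+y² and gives linear equations (the radical axes):
-108.0 x − 34.2 y = 1231.60
-57.8 x − 99.2 y = -465.49
Solving the 2×2 system: x ≈ -15.8, y ≈ 13.9 km.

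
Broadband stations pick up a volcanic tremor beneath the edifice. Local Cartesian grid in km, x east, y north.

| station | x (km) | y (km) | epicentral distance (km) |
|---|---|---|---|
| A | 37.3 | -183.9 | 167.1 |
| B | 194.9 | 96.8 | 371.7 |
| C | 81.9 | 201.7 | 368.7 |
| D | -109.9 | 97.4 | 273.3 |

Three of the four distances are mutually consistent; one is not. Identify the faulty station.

Solve using three stations at a time. Using A, B, C (subtract circle equations pairwise → linear system) gives (x, y) ≈ (-113.2, -111.2).
Distances from that point to each station vs reported:
  A: calculated 167.1 vs reported 167.1 → residual 0.0 km
  B: calculated 371.7 vs reported 371.7 → residual 0.0 km
  C: calculated 368.7 vs reported 368.7 → residual 0.0 km
  D: calculated 208.6 vs reported 273.3 → residual 64.7 km
A, B, C are mutually consistent (residuals ≈ 0); D is off by 64.7 km.

D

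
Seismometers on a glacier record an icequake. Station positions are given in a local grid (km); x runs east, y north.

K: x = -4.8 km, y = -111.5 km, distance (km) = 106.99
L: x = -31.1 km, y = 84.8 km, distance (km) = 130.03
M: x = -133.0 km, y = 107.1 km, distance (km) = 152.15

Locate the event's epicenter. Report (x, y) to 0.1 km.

Circle about each station: (x + 4.8)² + (y + 111.5)² = 106.99²; (x + 31.1)² + (y − 84.8)² = 130.03²; (x + 133.0)² + (y − 107.1)² = 152.15².
Subtracting pairs of circle equations eliminates x²+y² and gives linear equations (the radical axes):
-52.6 x + 392.6 y = -9757.98
-256.4 x + 437.2 y = 5001.36
Solving the 2×2 system: x ≈ -80.2, y ≈ -35.6 km.

x ≈ -80.2 km, y ≈ -35.6 km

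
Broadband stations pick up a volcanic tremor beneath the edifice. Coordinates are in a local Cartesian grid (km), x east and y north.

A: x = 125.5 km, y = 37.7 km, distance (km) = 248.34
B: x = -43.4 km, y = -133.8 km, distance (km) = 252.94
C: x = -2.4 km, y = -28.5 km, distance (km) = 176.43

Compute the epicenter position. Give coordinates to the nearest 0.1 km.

x ≈ -112.2 km, y ≈ 109.6 km

Circle about each station: (x − 125.5)² + (y − 37.7)² = 248.34²; (x + 43.4)² + (y + 133.8)² = 252.94²; (x + 2.4)² + (y + 28.5)² = 176.43².
Subtracting the A equation from the B and C equations removes the quadratic terms:
-337.8 x − 343.0 y = 308.57
-255.8 x − 132.4 y = 14191.68
Solving the 2×2 system: x ≈ -112.2, y ≈ 109.6 km.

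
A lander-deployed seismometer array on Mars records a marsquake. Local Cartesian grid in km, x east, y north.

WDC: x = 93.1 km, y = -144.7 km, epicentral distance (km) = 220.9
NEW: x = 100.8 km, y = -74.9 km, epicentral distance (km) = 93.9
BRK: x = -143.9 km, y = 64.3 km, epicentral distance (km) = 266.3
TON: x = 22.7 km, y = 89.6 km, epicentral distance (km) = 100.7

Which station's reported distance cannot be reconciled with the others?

Solve using three stations at a time. Using WDC, BRK, TON (subtract circle equations pairwise → linear system) gives (x, y) ≈ (122.2, 74.3).
Distances from that point to each station vs reported:
  WDC: calculated 220.9 vs reported 220.9 → residual 0.0 km
  NEW: calculated 150.7 vs reported 93.9 → residual 56.8 km
  BRK: calculated 266.3 vs reported 266.3 → residual 0.0 km
  TON: calculated 100.7 vs reported 100.7 → residual 0.0 km
WDC, BRK, TON are mutually consistent (residuals ≈ 0); NEW is off by 56.8 km.

NEW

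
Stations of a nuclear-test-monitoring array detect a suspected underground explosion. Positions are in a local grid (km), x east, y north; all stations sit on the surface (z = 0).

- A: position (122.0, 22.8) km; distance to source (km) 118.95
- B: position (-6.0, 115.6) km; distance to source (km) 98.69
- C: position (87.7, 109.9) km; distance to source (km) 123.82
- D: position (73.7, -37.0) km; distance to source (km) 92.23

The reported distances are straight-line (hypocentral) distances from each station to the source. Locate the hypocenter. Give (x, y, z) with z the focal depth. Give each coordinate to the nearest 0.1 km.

x ≈ 5.4 km, y ≈ 20.4 km, depth ≈ 23.4 km

Each station gives a sphere (x−x_i)² + (y−y_i)² + z² = d_i² (stations at z=0).
Subtracting the A sphere from B and C: z² cancels, leaving linear equations in x and y:
-256.0 x + 185.6 y = 2404.91
-68.6 x + 174.2 y = 3183.17
Solving: x ≈ 5.394, y ≈ 20.397 km (keep extra digits for the depth step; rounded: 5.4, 20.4).
Then from the A sphere: z² = 118.95² − (x − 122.0)² − (y − 22.8)² with x = 5.394, y = 20.397, so z ≈ 23.375 ≈ 23.4 km.
Check against D (with the unrounded solution): distance 92.23 ≈ 92.23 km. ✓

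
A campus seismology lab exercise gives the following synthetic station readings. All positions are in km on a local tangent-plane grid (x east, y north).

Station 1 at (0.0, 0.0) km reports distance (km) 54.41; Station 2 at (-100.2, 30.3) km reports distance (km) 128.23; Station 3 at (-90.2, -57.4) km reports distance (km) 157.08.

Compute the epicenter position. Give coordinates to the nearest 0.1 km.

26.9 km east, 47.3 km north

Circle about each station: x² + y² = 54.41²; (x + 100.2)² + (y − 30.3)² = 128.23²; (x + 90.2)² + (y + 57.4)² = 157.08².
Subtracting the Station 1 equation from the Station 2 and Station 3 equations removes the quadratic terms:
-200.4 x + 60.6 y = -2524.35
-180.4 x − 114.8 y = -10282.88
Solving the 2×2 system: x ≈ 26.9, y ≈ 47.3 km.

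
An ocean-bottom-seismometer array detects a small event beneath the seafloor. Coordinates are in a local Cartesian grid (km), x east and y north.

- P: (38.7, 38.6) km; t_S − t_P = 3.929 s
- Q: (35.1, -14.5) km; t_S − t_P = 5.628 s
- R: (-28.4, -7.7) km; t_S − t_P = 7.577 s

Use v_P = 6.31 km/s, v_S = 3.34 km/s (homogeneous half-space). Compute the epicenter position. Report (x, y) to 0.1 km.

Distance from S−P lag: d = Δt · v_P v_S / (v_P − v_S) = Δt · (6.31·3.34)/(6.31−3.34) ≈ 7.0961·Δt.
So d_P = 27.88, d_Q = 39.94, d_R = 53.77 km.
Circle about each station: (x − 38.7)² + (y − 38.6)² = 27.88²; (x − 35.1)² + (y + 14.5)² = 39.94²; (x + 28.4)² + (y + 7.7)² = 53.77².
Subtracting the P equation from the Q and R equations removes the quadratic terms:
-7.2 x − 106.2 y = -2363.30
-134.2 x − 92.6 y = -4235.72
Solving the 2×2 system: x ≈ 17.0, y ≈ 21.1 km.

17.0 km east, 21.1 km north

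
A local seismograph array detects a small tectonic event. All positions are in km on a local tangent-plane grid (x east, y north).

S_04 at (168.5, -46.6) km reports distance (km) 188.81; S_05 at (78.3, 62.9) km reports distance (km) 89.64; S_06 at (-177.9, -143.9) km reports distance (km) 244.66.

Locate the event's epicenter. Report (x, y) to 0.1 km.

Circle about each station: (x − 168.5)² + (y + 46.6)² = 188.81²; (x − 78.3)² + (y − 62.9)² = 89.64²; (x + 177.9)² + (y + 143.9)² = 244.66².
Subtracting pairs of circle equations eliminates x²+y² and gives linear equations (the radical axes):
-180.4 x + 219.0 y = 7137.38
-692.8 x − 194.6 y = -2417.49
Solving the 2×2 system: x ≈ -4.6, y ≈ 28.8 km.

x ≈ -4.6 km, y ≈ 28.8 km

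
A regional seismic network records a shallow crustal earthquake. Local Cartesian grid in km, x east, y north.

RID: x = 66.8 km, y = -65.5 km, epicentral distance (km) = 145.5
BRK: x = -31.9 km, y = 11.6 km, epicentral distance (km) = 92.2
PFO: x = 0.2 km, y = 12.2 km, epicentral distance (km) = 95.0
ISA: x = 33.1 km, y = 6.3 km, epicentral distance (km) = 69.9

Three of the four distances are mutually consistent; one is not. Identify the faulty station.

PFO

Solve using three stations at a time. Using RID, BRK, ISA (subtract circle equations pairwise → linear system) gives (x, y) ≈ (33.9, 76.3).
Distances from that point to each station vs reported:
  RID: calculated 145.5 vs reported 145.5 → residual 0.0 km
  BRK: calculated 92.3 vs reported 92.2 → residual 0.1 km
  PFO: calculated 72.4 vs reported 95.0 → residual 22.6 km
  ISA: calculated 70.0 vs reported 69.9 → residual 0.1 km
RID, BRK, ISA are mutually consistent (residuals ≈ 0); PFO is off by 22.6 km.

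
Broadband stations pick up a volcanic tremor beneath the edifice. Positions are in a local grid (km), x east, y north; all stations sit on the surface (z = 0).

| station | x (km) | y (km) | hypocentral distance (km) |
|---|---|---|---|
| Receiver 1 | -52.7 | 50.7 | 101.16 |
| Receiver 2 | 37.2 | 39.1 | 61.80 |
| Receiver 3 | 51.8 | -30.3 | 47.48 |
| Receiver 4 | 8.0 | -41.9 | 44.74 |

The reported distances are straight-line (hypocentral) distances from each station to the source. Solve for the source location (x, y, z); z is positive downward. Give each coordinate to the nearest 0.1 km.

Each station gives a sphere (x−x_i)² + (y−y_i)² + z² = d_i² (stations at z=0).
Subtracting the Receiver 1 sphere from Receiver 2 and Receiver 3: z² cancels, leaving linear equations in x and y:
179.8 x − 23.2 y = 3978.98
209.0 x − 162.0 y = 6232.55
Solving: x ≈ 20.594, y ≈ -11.904 km (keep extra digits for the depth step; rounded: 20.6, -11.9).
Then from the Receiver 1 sphere: z² = 101.16² − (x + 52.7)² − (y − 50.7)² with x = 20.594, y = -11.904, so z ≈ 30.693 ≈ 30.7 km.
Check against Receiver 4 (with the unrounded solution): distance 44.73 ≈ 44.74 km. ✓

x ≈ 20.6 km, y ≈ -11.9 km, depth ≈ 30.7 km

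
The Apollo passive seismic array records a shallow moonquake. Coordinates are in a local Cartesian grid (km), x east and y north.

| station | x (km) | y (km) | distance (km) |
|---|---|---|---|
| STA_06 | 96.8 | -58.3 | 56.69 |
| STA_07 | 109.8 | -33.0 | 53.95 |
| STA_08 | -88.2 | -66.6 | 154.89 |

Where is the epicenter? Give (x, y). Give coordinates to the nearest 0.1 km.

x ≈ 58.4 km, y ≈ -16.6 km

Circle about each station: (x − 96.8)² + (y + 58.3)² = 56.69²; (x − 109.8)² + (y + 33.0)² = 53.95²; (x + 88.2)² + (y + 66.6)² = 154.89².
Subtracting the STA_06 equation from the STA_07 and STA_08 equations removes the quadratic terms:
26.0 x + 50.6 y = 679.06
-370.0 x − 16.6 y = -21331.49
Solving the 2×2 system: x ≈ 58.4, y ≈ -16.6 km.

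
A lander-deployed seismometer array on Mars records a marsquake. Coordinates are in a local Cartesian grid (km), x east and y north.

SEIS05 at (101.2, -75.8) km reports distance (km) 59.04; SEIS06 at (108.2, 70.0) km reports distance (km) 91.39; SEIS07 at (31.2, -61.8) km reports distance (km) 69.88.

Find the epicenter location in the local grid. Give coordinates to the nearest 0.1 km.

Circle about each station: (x − 101.2)² + (y + 75.8)² = 59.04²; (x − 108.2)² + (y − 70.0)² = 91.39²; (x − 31.2)² + (y + 61.8)² = 69.88².
Subtracting pairs of circle equations eliminates x²+y² and gives linear equations (the radical axes):
14.0 x + 291.6 y = -4246.25
-140.0 x + 28.0 y = -12591.89
Solving the 2×2 system: x ≈ 86.2, y ≈ -18.7 km.

x ≈ 86.2 km, y ≈ -18.7 km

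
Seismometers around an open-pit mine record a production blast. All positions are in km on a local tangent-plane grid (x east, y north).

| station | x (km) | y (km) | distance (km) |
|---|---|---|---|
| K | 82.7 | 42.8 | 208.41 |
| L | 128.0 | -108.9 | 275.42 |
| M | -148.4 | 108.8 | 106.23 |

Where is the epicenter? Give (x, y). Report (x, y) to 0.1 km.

Circle about each station: (x − 82.7)² + (y − 42.8)² = 208.41²; (x − 128.0)² + (y + 108.9)² = 275.42²; (x + 148.4)² + (y − 108.8)² = 106.23².
Subtracting pairs of circle equations eliminates x²+y² and gives linear equations (the radical axes):
90.6 x − 303.4 y = -12849.37
-462.2 x + 132.0 y = 57338.79
Solving the 2×2 system: x ≈ -122.4, y ≈ 5.8 km.

(-122.4, 5.8)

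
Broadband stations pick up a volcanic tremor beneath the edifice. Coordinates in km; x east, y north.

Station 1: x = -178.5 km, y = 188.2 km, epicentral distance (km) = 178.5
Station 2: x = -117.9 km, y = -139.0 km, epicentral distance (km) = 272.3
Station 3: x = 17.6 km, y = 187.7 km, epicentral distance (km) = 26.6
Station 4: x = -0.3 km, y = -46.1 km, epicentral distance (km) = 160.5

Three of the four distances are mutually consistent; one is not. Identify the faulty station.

Station 3

Solve using three stations at a time. Using Station 1, Station 2, Station 4 (subtract circle equations pairwise → linear system) gives (x, y) ≈ (-16.3, 113.7).
Distances from that point to each station vs reported:
  Station 1: calculated 178.5 vs reported 178.5 → residual 0.0 km
  Station 2: calculated 272.3 vs reported 272.3 → residual 0.0 km
  Station 3: calculated 81.4 vs reported 26.6 → residual 54.8 km
  Station 4: calculated 160.5 vs reported 160.5 → residual 0.0 km
Station 1, Station 2, Station 4 are mutually consistent (residuals ≈ 0); Station 3 is off by 54.8 km.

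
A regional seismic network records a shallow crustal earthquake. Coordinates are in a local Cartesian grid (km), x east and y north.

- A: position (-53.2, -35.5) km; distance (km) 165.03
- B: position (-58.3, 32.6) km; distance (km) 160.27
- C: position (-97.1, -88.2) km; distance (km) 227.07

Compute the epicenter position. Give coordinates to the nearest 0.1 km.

Circle about each station: (x + 53.2)² + (y + 35.5)² = 165.03²; (x + 58.3)² + (y − 32.6)² = 160.27²; (x + 97.1)² + (y + 88.2)² = 227.07².
Subtracting the A equation from the B and C equations removes the quadratic terms:
-10.2 x + 136.2 y = 1919.59
-87.8 x − 105.4 y = -11208.72
Solving the 2×2 system: x ≈ 101.6, y ≈ 21.7 km.
Check against A (with the unrounded x, y): √((x + 53.2)²+(y + 35.5)²) = 165.04 ≈ 165.03 km. ✓

x ≈ 101.6 km, y ≈ 21.7 km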